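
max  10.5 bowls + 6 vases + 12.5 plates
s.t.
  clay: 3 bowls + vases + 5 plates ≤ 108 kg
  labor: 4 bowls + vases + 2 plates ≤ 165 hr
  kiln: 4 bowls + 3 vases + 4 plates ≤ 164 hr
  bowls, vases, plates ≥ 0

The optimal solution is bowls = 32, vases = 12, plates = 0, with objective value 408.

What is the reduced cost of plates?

-1

Binding: clay and kiln. Non-binding: labor (25 unused).
Slack constraints have shadow price 0 (complementary slackness).
The binding rows give the dual system: 3·y_clay + 4·y_kiln = 10.5 and 1·y_clay + 3·y_kiln = 6.
→ y_clay = 1.5 and y_kiln = 1.5.
Reduced cost of plates: c₃ − yᵀa₃ = 12.5 − (1.5·5 + 1.5·4) = 12.5 − 13.5 = -1.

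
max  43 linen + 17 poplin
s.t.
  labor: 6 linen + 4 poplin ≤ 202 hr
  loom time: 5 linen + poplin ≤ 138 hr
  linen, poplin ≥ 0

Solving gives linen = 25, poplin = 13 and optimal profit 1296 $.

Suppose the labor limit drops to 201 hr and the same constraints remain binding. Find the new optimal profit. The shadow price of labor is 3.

1293

Δb = -1, so new z* = 1296 + (3)·(-1) = 1296 − 3 = 1293.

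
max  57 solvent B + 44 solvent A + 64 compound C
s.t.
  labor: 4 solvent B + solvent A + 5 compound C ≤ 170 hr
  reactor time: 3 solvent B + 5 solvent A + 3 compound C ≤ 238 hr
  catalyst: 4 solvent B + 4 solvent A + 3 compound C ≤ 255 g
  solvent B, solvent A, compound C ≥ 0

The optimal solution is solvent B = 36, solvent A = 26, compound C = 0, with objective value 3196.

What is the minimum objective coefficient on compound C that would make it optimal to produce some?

Binding: labor and reactor time. Non-binding: catalyst (7 unused).
Slack constraints have shadow price 0 (complementary slackness).
From A_Bᵀ y = c: 4·y_labor + 3·y_reactor time = 57; 1·y_labor + 5·y_reactor time = 44.
Solving: y_labor = 9, y_reactor time = 7.
compound C enters the basis when its profit ≥ yᵀa₃ = 9·5 + 7·3 = 66.

66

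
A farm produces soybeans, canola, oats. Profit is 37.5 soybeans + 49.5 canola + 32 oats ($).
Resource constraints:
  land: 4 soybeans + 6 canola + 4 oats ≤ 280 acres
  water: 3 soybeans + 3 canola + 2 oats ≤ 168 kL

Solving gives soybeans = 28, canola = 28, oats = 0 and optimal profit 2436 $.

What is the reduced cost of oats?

Check each constraint at x*: land 280/280 (tight); water 168/168 (tight).
Dual feasibility on the basic columns requires 4·y_land + 3·y_water = 37.5, 6·y_land + 3·y_water = 49.5.
→ y_land = 6 and y_water = 4.5.
Reduced cost of oats: c₃ − yᵀa₃ = 32 − (6·4 + 4.5·2) = 32 − 33 = -1.

-1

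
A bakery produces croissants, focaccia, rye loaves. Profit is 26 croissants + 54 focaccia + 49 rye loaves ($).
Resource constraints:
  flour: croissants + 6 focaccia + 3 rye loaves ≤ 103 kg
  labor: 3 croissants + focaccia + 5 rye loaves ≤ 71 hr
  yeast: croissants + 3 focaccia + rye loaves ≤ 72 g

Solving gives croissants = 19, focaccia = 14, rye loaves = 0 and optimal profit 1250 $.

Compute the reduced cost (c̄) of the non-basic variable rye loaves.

At the optimum: flour uses 103 of 103 (binding); labor uses 71 of 71 (binding); yeast uses 61 of 72 (slack = 11).
Since yeast is not tight, its dual is 0.
Dual feasibility on the basic columns requires 1·y_flour + 3·y_labor = 26, 6·y_flour + 1·y_labor = 54.
Solving: y_flour = 8, y_labor = 6.
Reduced cost of rye loaves: c₃ − yᵀa₃ = 49 − (8·3 + 6·5) = 49 − 54 = -5.

-5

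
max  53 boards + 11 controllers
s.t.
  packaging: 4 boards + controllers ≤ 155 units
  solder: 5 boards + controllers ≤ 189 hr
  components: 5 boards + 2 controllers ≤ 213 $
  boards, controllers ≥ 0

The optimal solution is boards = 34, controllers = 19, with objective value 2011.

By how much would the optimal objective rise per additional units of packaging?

At the optimum: packaging uses 155 of 155 (binding); solder uses 189 of 189 (binding); components uses 208 of 213 (slack = 5).
Since components is not tight, its dual is 0.
The binding rows give the dual system: 4·y_packaging + 5·y_solder = 53 and 1·y_packaging + 1·y_solder = 11.
→ y_packaging = 2 and y_solder = 9.
Shadow price of packaging = 2.

2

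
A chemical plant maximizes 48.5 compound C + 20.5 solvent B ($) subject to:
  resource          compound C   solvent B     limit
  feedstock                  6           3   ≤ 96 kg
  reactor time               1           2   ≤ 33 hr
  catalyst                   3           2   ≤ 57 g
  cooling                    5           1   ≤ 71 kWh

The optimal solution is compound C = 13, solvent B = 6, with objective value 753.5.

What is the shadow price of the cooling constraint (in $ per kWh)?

Binding: feedstock and cooling. Non-binding: reactor time (8 unused), catalyst (6 unused).
By complementary slackness, y = 0 for the non-binding constraints.
From A_Bᵀ y = c: 6·y_feedstock + 5·y_cooling = 48.5; 3·y_feedstock + 1·y_cooling = 20.5.
Solving: y_feedstock = 6, y_cooling = 2.5.
Shadow price of cooling = 2.5.

2.5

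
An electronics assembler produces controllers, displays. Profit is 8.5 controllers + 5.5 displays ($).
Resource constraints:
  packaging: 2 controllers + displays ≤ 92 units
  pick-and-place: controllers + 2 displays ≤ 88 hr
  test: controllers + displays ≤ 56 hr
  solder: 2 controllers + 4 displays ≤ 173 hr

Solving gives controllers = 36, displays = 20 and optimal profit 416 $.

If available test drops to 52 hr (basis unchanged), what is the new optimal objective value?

Binding: packaging and test. Non-binding: pick-and-place (12 unused), solder (21 unused).
Since pick-and-place, solder are not tight, their duals are 0.
From A_Bᵀ y = c: 2·y_packaging + 1·y_test = 8.5; 1·y_packaging + 1·y_test = 5.5.
→ y_packaging = 3 and y_test = 2.5.
Δz = y_test·Δb = 2.5 × (-4) = -10, so new z* = 416 − 10 = 406.

406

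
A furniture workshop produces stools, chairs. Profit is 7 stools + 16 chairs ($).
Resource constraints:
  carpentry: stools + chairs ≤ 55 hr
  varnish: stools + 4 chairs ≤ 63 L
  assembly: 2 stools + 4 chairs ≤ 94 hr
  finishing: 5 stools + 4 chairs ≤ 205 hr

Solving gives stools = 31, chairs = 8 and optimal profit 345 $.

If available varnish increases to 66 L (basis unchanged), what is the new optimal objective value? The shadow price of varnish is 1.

348

Δb = 3, so new z* = 345 + (1)·(3) = 345 + 3 = 348.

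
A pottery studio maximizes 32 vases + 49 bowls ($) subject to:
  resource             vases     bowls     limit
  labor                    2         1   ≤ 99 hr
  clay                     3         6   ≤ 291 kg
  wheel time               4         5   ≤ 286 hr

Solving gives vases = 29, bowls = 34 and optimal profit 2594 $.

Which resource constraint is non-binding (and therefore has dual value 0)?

labor: 92/99 (slack 7)
clay: 291/291 (binding)
wheel time: 286/286 (binding)
By complementary slackness, a constraint with positive slack has shadow price 0 → labor.

labor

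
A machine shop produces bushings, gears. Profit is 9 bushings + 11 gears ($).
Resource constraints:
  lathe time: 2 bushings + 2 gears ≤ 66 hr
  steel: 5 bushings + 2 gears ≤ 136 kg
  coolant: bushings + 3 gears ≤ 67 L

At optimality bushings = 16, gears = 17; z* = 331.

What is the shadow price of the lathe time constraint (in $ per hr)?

4

Check each constraint at x*: lathe time 66/66 (tight); steel 114/136 (slack 22); coolant 67/67 (tight).
Slack constraints have shadow price 0 (complementary slackness).
From A_Bᵀ y = c: 2·y_lathe time + 1·y_coolant = 9; 2·y_lathe time + 3·y_coolant = 11.
This yields shadow prices y_lathe time = 4, y_coolant = 1.
Shadow price of lathe time = 4.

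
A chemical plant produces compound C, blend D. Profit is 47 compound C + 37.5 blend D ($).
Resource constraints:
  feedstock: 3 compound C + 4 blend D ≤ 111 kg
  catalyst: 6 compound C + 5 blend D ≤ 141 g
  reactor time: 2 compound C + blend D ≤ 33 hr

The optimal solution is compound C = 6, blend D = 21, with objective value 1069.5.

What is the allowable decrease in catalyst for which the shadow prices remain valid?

42

Binding constraints: catalyst, reactor time. The basis is B = [[6,5],[2,1]] with det -4.
Per unit decrease in catalyst, x* moves by d = (0.25, -0.5).
The basis stays optimal until blend D reaches 0; allowable decrease = 42 g.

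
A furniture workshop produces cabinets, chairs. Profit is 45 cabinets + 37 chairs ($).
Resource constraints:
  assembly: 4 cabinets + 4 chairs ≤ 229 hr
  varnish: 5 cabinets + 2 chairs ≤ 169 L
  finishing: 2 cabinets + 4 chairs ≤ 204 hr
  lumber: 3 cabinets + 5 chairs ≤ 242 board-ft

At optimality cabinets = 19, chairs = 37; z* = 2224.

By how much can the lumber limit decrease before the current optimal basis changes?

Binding constraints: varnish, lumber. The basis is B = [[5,2],[3,5]] with det 19.
Per unit decrease in lumber, x* moves by d = (0.1053, -0.2632).
The basis stays optimal until chairs reaches 0; allowable decrease = 140.6 board-ft.

140.6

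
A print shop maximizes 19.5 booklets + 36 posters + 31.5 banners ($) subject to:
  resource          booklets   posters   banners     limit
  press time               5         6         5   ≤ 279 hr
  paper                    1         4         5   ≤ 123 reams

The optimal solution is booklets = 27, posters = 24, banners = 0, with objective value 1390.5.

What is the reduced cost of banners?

Check each constraint at x*: press time 279/279 (tight); paper 123/123 (tight).
The binding rows give the dual system: 5·y_press time + 1·y_paper = 19.5 and 6·y_press time + 4·y_paper = 36.
→ y_press time = 3 and y_paper = 4.5.
Reduced cost of banners: c₃ − yᵀa₃ = 31.5 − (3·5 + 4.5·5) = 31.5 − 37.5 = -6.

-6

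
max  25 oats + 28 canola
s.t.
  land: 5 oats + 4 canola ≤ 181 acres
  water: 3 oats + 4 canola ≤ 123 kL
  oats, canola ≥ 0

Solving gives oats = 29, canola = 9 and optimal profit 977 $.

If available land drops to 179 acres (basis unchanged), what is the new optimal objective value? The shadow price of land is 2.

Δb = -2, so new z* = 977 + (2)·(-2) = 977 − 4 = 973.

973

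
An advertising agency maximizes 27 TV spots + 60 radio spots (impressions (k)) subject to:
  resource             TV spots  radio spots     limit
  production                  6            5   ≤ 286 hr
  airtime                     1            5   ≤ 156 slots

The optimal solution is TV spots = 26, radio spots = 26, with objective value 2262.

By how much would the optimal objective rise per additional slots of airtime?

9

Check each constraint at x*: production 286/286 (tight); airtime 156/156 (tight).
Dual feasibility on the basic columns requires 6·y_production + 1·y_airtime = 27, 5·y_production + 5·y_airtime = 60.
This yields shadow prices y_production = 3, y_airtime = 9.
Shadow price of airtime = 9.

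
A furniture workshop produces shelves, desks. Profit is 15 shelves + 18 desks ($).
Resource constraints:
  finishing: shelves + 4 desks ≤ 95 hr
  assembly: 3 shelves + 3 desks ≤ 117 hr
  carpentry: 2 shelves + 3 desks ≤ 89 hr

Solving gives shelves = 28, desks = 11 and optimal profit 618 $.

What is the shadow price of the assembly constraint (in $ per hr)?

3

At the optimum: finishing uses 72 of 95 (slack = 23); assembly uses 117 of 117 (binding); carpentry uses 89 of 89 (binding).
Since finishing is not tight, its dual is 0.
Dual feasibility on the basic columns requires 3·y_assembly + 2·y_carpentry = 15, 3·y_assembly + 3·y_carpentry = 18.
→ y_assembly = 3 and y_carpentry = 3.
Shadow price of assembly = 3.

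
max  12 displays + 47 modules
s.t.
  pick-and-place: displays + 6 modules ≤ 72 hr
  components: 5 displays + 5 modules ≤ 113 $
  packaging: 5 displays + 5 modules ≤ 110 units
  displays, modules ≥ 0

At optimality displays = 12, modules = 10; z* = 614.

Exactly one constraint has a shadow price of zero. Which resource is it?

pick-and-place: 72/72 (binding)
components: 110/113 (slack 3)
packaging: 110/110 (binding)
By complementary slackness, a constraint with positive slack has shadow price 0 → components.

components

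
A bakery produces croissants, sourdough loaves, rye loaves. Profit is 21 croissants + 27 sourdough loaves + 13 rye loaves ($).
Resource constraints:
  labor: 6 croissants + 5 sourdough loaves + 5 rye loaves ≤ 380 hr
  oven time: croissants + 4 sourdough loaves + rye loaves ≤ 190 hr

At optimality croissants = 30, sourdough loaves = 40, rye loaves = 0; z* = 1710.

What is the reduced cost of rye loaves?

-5

Both labor and oven time are binding at x*.
The binding rows give the dual system: 6·y_labor + 1·y_oven time = 21 and 5·y_labor + 4·y_oven time = 27.
→ y_labor = 3 and y_oven time = 3.
Reduced cost of rye loaves: c₃ − yᵀa₃ = 13 − (3·5 + 3·1) = 13 − 18 = -5.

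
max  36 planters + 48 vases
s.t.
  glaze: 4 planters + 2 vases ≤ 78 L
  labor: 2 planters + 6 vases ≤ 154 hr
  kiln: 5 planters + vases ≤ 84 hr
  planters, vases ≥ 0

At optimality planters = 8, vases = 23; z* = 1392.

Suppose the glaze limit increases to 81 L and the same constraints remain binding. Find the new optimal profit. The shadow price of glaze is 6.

Δb = 3, so new z* = 1392 + (6)·(3) = 1392 + 18 = 1410.

1410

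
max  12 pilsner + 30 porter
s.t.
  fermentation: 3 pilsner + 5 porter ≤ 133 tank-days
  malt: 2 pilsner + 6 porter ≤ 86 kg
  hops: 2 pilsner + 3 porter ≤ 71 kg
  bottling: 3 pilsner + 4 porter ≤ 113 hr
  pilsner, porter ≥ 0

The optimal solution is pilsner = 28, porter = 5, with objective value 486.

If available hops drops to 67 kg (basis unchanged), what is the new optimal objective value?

478

Check each constraint at x*: fermentation 109/133 (slack 24); malt 86/86 (tight); hops 71/71 (tight); bottling 104/113 (slack 9).
Slack constraints have shadow price 0 (complementary slackness).
The binding rows give the dual system: 2·y_malt + 2·y_hops = 12 and 6·y_malt + 3·y_hops = 30.
This yields shadow prices y_malt = 4, y_hops = 2.
Δz = y_hops·Δb = 2 × (-4) = -8, so new z* = 486 − 8 = 478.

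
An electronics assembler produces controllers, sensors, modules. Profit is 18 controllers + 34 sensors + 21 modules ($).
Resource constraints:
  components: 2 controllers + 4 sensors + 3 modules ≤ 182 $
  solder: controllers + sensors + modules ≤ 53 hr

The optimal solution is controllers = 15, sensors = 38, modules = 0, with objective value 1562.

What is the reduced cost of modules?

Both components and solder are binding at x*.
From A_Bᵀ y = c: 2·y_components + 1·y_solder = 18; 4·y_components + 1·y_solder = 34.
→ y_components = 8 and y_solder = 2.
Reduced cost of modules: c₃ − yᵀa₃ = 21 − (8·3 + 2·1) = 21 − 26 = -5.

-5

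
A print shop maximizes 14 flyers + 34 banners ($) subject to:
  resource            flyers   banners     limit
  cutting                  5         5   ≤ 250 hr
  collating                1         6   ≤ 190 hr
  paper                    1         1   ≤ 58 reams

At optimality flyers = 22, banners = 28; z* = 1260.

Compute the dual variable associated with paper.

0

At the optimum: cutting uses 250 of 250 (binding); collating uses 190 of 190 (binding); paper uses 50 of 58 (slack = 8).
By complementary slackness, y = 0 for the non-binding constraint.
Dual feasibility on the basic columns requires 5·y_cutting + 1·y_collating = 14, 5·y_cutting + 6·y_collating = 34.
Solving: y_cutting = 2, y_collating = 4.
Shadow price of paper = 0.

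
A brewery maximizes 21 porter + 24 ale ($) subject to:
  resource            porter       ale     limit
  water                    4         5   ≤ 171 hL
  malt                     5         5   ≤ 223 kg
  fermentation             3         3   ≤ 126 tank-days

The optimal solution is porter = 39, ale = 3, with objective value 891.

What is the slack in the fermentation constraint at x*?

fermentation used = 3·39 + 3·3 = 126; slack = 126 − 126 = 0.

0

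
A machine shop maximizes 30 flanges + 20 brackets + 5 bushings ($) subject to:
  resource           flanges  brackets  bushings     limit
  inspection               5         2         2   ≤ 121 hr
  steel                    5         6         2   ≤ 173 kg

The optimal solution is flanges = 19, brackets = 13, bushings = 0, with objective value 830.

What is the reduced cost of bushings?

-7

Both inspection and steel are binding at x*.
The binding rows give the dual system: 5·y_inspection + 5·y_steel = 30 and 2·y_inspection + 6·y_steel = 20.
This yields shadow prices y_inspection = 4, y_steel = 2.
Reduced cost of bushings: c₃ − yᵀa₃ = 5 − (4·2 + 2·2) = 5 − 12 = -7.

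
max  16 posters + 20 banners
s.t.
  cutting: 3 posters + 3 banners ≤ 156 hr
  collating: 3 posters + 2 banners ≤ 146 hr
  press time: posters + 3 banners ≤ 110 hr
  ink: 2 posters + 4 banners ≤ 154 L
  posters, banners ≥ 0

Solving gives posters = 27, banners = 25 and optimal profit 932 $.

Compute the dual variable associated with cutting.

At the optimum: cutting uses 156 of 156 (binding); collating uses 131 of 146 (slack = 15); press time uses 102 of 110 (slack = 8); ink uses 154 of 154 (binding).
Since collating, press time are not tight, their duals are 0.
Dual feasibility on the basic columns requires 3·y_cutting + 2·y_ink = 16, 3·y_cutting + 4·y_ink = 20.
Solving: y_cutting = 4, y_ink = 2.
Shadow price of cutting = 4.

4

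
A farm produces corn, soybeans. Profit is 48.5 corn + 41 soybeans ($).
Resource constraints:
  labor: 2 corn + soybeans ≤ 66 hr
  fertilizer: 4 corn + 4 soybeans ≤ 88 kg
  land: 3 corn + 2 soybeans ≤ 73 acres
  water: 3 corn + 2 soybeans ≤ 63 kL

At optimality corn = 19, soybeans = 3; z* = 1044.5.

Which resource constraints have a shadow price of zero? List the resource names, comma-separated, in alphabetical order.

labor, land

labor: 41/66 (slack 25)
fertilizer: 88/88 (binding)
land: 63/73 (slack 10)
water: 63/63 (binding)
By complementary slackness, a constraint with positive slack has shadow price 0 → labor, land.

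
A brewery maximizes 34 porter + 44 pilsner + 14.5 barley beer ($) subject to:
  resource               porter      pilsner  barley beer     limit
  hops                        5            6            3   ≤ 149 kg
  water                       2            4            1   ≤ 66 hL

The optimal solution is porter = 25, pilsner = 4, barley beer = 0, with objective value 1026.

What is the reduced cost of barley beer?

-5.5

At the optimum: hops uses 149 of 149 (binding); water uses 66 of 66 (binding).
Dual feasibility on the basic columns requires 5·y_hops + 2·y_water = 34, 6·y_hops + 4·y_water = 44.
Solving: y_hops = 6, y_water = 2.
Reduced cost of barley beer: c₃ − yᵀa₃ = 14.5 − (6·3 + 2·1) = 14.5 − 20 = -5.5.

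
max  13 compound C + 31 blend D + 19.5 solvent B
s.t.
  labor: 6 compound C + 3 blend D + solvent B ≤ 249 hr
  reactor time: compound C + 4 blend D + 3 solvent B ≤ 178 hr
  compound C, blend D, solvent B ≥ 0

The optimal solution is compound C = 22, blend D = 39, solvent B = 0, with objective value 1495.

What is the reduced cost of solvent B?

-2.5

Both labor and reactor time are binding at x*.
Dual feasibility on the basic columns requires 6·y_labor + 1·y_reactor time = 13, 3·y_labor + 4·y_reactor time = 31.
Solving: y_labor = 1, y_reactor time = 7.
Reduced cost of solvent B: c₃ − yᵀa₃ = 19.5 − (1·1 + 7·3) = 19.5 − 22 = -2.5.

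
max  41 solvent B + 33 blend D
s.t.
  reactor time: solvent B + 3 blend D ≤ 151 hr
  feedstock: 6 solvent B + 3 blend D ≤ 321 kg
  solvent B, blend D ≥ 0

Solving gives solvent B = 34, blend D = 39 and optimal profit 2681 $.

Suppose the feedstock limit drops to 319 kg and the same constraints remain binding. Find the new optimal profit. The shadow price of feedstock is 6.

2669

Δb = -2, so new z* = 2681 + (6)·(-2) = 2681 − 12 = 2669.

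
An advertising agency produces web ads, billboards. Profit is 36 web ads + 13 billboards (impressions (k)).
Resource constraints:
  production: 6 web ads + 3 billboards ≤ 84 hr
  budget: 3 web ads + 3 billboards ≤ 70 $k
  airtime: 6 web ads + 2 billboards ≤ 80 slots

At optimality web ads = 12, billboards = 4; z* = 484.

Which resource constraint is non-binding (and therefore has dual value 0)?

production: 84/84 (binding)
budget: 48/70 (slack 22)
airtime: 80/80 (binding)
By complementary slackness, a constraint with positive slack has shadow price 0 → budget.

budget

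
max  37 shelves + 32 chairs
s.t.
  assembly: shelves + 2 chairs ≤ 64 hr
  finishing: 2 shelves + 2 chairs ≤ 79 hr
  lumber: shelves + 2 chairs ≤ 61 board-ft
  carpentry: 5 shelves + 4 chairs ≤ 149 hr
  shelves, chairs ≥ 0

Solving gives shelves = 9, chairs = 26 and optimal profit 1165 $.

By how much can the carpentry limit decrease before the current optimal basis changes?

27

Binding constraints: lumber, carpentry. The basis is B = [[1,2],[5,4]] with det -6.
Per unit decrease in carpentry, x* moves by d = (-0.3333, 0.1667).
The basis stays optimal until shelves reaches 0; allowable decrease = 27 hr.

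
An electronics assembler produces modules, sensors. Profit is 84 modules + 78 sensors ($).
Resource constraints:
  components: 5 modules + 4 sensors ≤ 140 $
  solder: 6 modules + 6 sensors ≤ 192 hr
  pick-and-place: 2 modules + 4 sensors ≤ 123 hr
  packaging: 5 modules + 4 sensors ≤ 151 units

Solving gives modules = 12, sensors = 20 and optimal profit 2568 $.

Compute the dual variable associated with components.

Binding: components and solder. Non-binding: pick-and-place (19 unused), packaging (11 unused).
Slack constraints have shadow price 0 (complementary slackness).
From A_Bᵀ y = c: 5·y_components + 6·y_solder = 84; 4·y_components + 6·y_solder = 78.
Solving: y_components = 6, y_solder = 9.
Shadow price of components = 6.

6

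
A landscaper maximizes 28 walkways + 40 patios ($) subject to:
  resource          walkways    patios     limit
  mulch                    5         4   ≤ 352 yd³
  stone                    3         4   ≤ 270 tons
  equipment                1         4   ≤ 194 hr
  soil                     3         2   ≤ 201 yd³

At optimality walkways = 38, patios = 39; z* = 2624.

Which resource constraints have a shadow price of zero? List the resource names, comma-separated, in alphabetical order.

mulch: 346/352 (slack 6)
stone: 270/270 (binding)
equipment: 194/194 (binding)
soil: 192/201 (slack 9)
By complementary slackness, a constraint with positive slack has shadow price 0 → mulch, soil.

mulch, soil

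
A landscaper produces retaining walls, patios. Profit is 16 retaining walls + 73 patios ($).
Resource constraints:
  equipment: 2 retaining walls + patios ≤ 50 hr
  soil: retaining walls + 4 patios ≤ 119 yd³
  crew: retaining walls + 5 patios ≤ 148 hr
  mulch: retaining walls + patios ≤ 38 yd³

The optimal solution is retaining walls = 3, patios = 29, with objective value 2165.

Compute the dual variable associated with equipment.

Binding: soil and crew. Non-binding: equipment (15 unused), mulch (6 unused).
By complementary slackness, y = 0 for the non-binding constraints.
From A_Bᵀ y = c: 1·y_soil + 1·y_crew = 16; 4·y_soil + 5·y_crew = 73.
Solving: y_soil = 7, y_crew = 9.
Shadow price of equipment = 0.

0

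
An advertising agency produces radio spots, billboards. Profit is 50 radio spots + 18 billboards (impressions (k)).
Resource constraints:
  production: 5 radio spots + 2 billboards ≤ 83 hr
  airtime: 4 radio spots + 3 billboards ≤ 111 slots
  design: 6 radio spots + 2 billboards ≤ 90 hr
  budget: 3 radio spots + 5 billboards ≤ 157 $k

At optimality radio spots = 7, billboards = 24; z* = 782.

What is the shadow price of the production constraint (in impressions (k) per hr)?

4

Check each constraint at x*: production 83/83 (tight); airtime 100/111 (slack 11); design 90/90 (tight); budget 141/157 (slack 16).
Since airtime, budget are not tight, their duals are 0.
From A_Bᵀ y = c: 5·y_production + 6·y_design = 50; 2·y_production + 2·y_design = 18.
This yields shadow prices y_production = 4, y_design = 5.
Shadow price of production = 4.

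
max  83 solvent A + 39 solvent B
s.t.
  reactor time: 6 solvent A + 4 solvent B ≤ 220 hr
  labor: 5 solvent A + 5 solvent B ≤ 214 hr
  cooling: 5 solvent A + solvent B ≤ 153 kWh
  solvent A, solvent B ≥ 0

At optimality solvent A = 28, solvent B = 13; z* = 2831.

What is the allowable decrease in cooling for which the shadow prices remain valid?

Binding constraints: reactor time, cooling. The basis is B = [[6,4],[5,1]] with det -14.
Per unit decrease in cooling, x* moves by d = (-0.2857, 0.4286).
The basis stays optimal until labor becomes binding; allowable decrease = 12.6 kWh.

12.6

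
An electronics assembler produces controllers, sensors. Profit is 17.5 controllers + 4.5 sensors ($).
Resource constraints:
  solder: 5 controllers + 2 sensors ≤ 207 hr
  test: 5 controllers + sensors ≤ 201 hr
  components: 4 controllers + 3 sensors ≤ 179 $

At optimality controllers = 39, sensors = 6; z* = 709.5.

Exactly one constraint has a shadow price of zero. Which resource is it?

components

solder: 207/207 (binding)
test: 201/201 (binding)
components: 174/179 (slack 5)
By complementary slackness, a constraint with positive slack has shadow price 0 → components.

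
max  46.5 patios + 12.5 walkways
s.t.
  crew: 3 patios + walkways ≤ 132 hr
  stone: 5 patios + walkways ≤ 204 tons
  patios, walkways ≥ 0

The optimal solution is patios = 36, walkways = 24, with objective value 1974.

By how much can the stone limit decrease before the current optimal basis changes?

Binding constraints: crew, stone. The basis is B = [[3,1],[5,1]] with det -2.
Per unit decrease in stone, x* moves by d = (-0.5, 1.5).
The basis stays optimal until patios reaches 0; allowable decrease = 72 tons.

72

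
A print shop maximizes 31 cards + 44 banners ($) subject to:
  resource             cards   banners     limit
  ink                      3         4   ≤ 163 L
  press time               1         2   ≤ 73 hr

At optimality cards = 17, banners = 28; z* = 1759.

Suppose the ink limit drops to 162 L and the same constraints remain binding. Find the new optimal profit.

At the optimum: ink uses 163 of 163 (binding); press time uses 73 of 73 (binding).
Dual feasibility on the basic columns requires 3·y_ink + 1·y_press time = 31, 4·y_ink + 2·y_press time = 44.
→ y_ink = 9 and y_press time = 4.
Δz = y_ink·Δb = 9 × (-1) = -9, so new z* = 1759 − 9 = 1750.

1750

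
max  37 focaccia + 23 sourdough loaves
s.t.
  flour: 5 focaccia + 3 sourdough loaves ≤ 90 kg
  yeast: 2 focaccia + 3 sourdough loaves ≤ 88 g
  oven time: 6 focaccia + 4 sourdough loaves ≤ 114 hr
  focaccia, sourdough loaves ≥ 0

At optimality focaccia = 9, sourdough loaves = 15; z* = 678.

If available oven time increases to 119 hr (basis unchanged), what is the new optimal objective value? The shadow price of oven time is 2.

688

Δb = 5, so new z* = 678 + (2)·(5) = 678 + 10 = 688.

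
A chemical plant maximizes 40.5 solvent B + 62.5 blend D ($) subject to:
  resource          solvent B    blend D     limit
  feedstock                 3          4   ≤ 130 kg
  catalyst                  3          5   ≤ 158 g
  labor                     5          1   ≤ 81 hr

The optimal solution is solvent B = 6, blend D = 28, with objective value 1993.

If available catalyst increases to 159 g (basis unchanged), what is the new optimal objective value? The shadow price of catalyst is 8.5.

2001.5

Δb = 1, so new z* = 1993 + (8.5)·(1) = 1993 + 8.5 = 2001.5.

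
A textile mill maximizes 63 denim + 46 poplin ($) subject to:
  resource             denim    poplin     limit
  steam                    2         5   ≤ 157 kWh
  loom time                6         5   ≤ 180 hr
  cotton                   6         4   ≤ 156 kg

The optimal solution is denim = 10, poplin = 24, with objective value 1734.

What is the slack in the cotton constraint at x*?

cotton used = 6·10 + 4·24 = 156; slack = 156 − 156 = 0.

0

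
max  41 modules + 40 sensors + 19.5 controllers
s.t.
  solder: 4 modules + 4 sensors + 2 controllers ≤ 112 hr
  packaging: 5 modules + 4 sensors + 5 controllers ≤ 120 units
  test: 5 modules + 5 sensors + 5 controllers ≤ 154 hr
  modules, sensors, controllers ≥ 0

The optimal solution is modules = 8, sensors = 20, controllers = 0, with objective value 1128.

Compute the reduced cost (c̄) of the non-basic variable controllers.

-3.5

Binding: solder and packaging. Non-binding: test (14 unused).
By complementary slackness, y = 0 for the non-binding constraint.
From A_Bᵀ y = c: 4·y_solder + 5·y_packaging = 41; 4·y_solder + 4·y_packaging = 40.
Solving: y_solder = 9, y_packaging = 1.
Reduced cost of controllers: c₃ − yᵀa₃ = 19.5 − (9·2 + 1·5) = 19.5 − 23 = -3.5.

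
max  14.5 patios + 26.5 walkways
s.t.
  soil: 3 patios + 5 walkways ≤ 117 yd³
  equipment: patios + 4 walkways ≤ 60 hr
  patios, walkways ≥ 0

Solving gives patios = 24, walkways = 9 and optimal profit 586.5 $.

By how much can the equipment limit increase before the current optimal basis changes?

Binding constraints: soil, equipment. The basis is B = [[3,5],[1,4]] with det 7.
Per unit increase in equipment, x* moves by d = (-0.7143, 0.4286).
The basis stays optimal until patios reaches 0; allowable increase = 33.6 hr.

33.6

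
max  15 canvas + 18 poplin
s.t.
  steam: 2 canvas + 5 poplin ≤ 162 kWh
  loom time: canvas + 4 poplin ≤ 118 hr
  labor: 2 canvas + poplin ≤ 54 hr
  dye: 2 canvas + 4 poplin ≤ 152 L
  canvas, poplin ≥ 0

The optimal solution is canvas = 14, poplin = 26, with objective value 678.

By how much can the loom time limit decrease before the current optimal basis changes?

Binding constraints: loom time, labor. The basis is B = [[1,4],[2,1]] with det -7.
Per unit decrease in loom time, x* moves by d = (0.1429, -0.2857).
The basis stays optimal until poplin reaches 0; allowable decrease = 91 hr.

91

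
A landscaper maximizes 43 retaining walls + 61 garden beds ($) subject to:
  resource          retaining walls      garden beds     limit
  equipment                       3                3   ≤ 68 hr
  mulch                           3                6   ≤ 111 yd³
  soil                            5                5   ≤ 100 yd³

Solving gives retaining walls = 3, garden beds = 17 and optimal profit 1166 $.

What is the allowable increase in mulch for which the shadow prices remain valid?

9

Binding constraints: mulch, soil. The basis is B = [[3,6],[5,5]] with det -15.
Per unit increase in mulch, x* moves by d = (-0.3333, 0.3333).
The basis stays optimal until retaining walls reaches 0; allowable increase = 9 yd³.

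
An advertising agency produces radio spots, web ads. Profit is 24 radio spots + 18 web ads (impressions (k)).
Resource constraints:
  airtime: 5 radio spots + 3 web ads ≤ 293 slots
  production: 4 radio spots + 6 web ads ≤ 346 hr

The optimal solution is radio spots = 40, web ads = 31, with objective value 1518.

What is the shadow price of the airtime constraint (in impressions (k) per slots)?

At the optimum: airtime uses 293 of 293 (binding); production uses 346 of 346 (binding).
From A_Bᵀ y = c: 5·y_airtime + 4·y_production = 24; 3·y_airtime + 6·y_production = 18.
This yields shadow prices y_airtime = 4, y_production = 1.
Shadow price of airtime = 4.

4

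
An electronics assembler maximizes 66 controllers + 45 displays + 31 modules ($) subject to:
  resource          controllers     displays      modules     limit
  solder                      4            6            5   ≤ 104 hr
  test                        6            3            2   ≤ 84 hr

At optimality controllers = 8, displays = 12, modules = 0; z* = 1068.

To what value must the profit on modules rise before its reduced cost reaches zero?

Check each constraint at x*: solder 104/104 (tight); test 84/84 (tight).
The binding rows give the dual system: 4·y_solder + 6·y_test = 66 and 6·y_solder + 3·y_test = 45.
Solving: y_solder = 3, y_test = 9.
modules enters the basis when its profit ≥ yᵀa₃ = 3·5 + 9·2 = 33.

33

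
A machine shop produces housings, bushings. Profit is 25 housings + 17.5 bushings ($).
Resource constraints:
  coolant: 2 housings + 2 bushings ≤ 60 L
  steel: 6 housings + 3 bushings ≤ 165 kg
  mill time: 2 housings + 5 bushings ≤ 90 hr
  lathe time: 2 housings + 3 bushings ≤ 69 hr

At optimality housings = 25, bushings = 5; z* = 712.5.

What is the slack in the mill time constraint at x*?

15

mill time used = 2·25 + 5·5 = 75; slack = 90 − 75 = 15.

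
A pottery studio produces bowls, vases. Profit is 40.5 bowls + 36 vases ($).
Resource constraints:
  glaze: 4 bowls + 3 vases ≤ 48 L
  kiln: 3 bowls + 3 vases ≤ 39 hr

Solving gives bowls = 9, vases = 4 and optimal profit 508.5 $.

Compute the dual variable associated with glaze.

4.5

Check each constraint at x*: glaze 48/48 (tight); kiln 39/39 (tight).
Dual feasibility on the basic columns requires 4·y_glaze + 3·y_kiln = 40.5, 3·y_glaze + 3·y_kiln = 36.
→ y_glaze = 4.5 and y_kiln = 7.5.
Shadow price of glaze = 4.5.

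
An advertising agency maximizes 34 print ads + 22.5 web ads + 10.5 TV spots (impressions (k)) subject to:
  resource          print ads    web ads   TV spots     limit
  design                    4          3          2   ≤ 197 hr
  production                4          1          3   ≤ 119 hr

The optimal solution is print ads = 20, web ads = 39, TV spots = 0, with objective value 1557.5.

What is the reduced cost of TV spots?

-8

Both design and production are binding at x*.
From A_Bᵀ y = c: 4·y_design + 4·y_production = 34; 3·y_design + 1·y_production = 22.5.
This yields shadow prices y_design = 7, y_production = 1.5.
Reduced cost of TV spots: c₃ − yᵀa₃ = 10.5 − (7·2 + 1.5·3) = 10.5 − 18.5 = -8.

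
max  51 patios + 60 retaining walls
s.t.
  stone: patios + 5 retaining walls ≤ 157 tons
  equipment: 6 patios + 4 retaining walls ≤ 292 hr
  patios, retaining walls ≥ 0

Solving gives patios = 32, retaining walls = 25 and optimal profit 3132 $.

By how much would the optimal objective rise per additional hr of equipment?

Both stone and equipment are binding at x*.
Dual feasibility on the basic columns requires 1·y_stone + 6·y_equipment = 51, 5·y_stone + 4·y_equipment = 60.
Solving: y_stone = 6, y_equipment = 7.5.
Shadow price of equipment = 7.5.

7.5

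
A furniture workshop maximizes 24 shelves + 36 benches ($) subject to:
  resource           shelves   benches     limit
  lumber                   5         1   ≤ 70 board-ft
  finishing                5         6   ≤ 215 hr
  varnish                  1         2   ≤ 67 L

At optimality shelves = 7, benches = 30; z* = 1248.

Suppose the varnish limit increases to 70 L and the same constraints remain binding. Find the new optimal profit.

1275

At the optimum: lumber uses 65 of 70 (slack = 5); finishing uses 215 of 215 (binding); varnish uses 67 of 67 (binding).
Since lumber is not tight, its dual is 0.
Dual feasibility on the basic columns requires 5·y_finishing + 1·y_varnish = 24, 6·y_finishing + 2·y_varnish = 36.
Solving: y_finishing = 3, y_varnish = 9.
Δz = y_varnish·Δb = 9 × (3) = 27, so new z* = 1248 + 27 = 1275.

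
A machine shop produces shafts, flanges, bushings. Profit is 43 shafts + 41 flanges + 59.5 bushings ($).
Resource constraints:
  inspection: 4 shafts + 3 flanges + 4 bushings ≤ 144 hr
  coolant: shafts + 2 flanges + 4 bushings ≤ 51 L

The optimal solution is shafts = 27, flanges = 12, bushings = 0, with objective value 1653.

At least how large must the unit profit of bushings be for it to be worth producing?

64

Both inspection and coolant are binding at x*.
Dual feasibility on the basic columns requires 4·y_inspection + 1·y_coolant = 43, 3·y_inspection + 2·y_coolant = 41.
→ y_inspection = 9 and y_coolant = 7.
bushings enters the basis when its profit ≥ yᵀa₃ = 9·4 + 7·4 = 64.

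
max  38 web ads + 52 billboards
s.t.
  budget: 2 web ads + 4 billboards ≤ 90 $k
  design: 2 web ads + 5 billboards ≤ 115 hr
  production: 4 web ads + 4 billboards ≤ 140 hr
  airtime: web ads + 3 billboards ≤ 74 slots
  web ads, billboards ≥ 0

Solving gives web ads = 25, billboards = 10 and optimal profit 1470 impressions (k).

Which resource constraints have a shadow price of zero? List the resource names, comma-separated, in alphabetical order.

airtime, design

budget: 90/90 (binding)
design: 100/115 (slack 15)
production: 140/140 (binding)
airtime: 55/74 (slack 19)
By complementary slackness, a constraint with positive slack has shadow price 0 → airtime, design.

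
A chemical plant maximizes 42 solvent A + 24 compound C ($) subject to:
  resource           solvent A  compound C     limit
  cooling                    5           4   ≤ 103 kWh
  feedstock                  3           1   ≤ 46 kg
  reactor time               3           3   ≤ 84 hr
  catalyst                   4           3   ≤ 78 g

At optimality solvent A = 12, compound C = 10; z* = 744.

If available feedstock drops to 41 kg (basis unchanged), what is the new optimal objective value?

714

Binding: feedstock and catalyst. Non-binding: cooling (3 unused), reactor time (18 unused).
Since cooling, reactor time are not tight, their duals are 0.
The binding rows give the dual system: 3·y_feedstock + 4·y_catalyst = 42 and 1·y_feedstock + 3·y_catalyst = 24.
This yields shadow prices y_feedstock = 6, y_catalyst = 6.
Δz = y_feedstock·Δb = 6 × (-5) = -30, so new z* = 744 − 30 = 714.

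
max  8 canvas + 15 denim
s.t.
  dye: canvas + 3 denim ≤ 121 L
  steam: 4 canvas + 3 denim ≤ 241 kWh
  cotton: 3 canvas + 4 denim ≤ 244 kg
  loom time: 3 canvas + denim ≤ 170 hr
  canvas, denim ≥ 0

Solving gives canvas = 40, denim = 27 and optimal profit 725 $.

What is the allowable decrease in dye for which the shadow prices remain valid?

Binding constraints: dye, steam. The basis is B = [[1,3],[4,3]] with det -9.
Per unit decrease in dye, x* moves by d = (0.3333, -0.4444).
The basis stays optimal until loom time becomes binding; allowable decrease = 41.4 L.

41.4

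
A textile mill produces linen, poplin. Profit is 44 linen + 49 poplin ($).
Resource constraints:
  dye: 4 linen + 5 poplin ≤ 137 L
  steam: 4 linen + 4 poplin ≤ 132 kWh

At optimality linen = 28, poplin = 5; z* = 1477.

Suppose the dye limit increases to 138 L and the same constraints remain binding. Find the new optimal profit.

Check each constraint at x*: dye 137/137 (tight); steam 132/132 (tight).
Dual feasibility on the basic columns requires 4·y_dye + 4·y_steam = 44, 5·y_dye + 4·y_steam = 49.
This yields shadow prices y_dye = 5, y_steam = 6.
Δz = y_dye·Δb = 5 × (1) = 5, so new z* = 1477 + 5 = 1482.

1482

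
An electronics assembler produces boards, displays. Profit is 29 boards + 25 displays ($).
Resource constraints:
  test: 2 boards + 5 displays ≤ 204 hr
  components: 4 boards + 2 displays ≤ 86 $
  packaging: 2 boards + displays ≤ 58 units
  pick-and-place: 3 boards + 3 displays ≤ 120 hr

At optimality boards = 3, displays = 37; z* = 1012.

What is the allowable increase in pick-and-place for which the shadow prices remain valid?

4.875

Binding constraints: components, pick-and-place. The basis is B = [[4,2],[3,3]] with det 6.
Per unit increase in pick-and-place, x* moves by d = (-0.3333, 0.6667).
The basis stays optimal until test becomes binding; allowable increase = 4.875 hr.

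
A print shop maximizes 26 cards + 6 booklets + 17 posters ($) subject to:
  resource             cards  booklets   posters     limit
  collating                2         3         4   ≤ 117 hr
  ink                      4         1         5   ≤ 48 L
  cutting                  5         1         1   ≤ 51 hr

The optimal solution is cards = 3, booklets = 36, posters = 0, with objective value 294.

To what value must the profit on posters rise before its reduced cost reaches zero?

At the optimum: collating uses 114 of 117 (slack = 3); ink uses 48 of 48 (binding); cutting uses 51 of 51 (binding).
Slack constraints have shadow price 0 (complementary slackness).
The binding rows give the dual system: 4·y_ink + 5·y_cutting = 26 and 1·y_ink + 1·y_cutting = 6.
This yields shadow prices y_ink = 4, y_cutting = 2.
posters enters the basis when its profit ≥ yᵀa₃ = 4·5 + 2·1 = 22.

22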